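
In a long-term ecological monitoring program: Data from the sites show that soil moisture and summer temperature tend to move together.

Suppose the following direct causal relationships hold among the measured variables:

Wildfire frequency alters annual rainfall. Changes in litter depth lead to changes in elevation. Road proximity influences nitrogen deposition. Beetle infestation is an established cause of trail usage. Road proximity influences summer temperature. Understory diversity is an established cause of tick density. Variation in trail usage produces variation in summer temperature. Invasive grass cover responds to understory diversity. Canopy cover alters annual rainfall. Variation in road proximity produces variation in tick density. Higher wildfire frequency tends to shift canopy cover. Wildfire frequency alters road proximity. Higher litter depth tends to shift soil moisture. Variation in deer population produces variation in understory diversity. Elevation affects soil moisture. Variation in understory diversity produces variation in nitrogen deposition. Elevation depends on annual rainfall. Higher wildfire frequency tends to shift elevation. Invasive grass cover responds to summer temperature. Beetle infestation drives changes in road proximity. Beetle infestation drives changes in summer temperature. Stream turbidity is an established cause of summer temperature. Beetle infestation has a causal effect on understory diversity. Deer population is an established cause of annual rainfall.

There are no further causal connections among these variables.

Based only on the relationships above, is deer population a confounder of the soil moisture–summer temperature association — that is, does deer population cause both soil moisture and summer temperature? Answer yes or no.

Deer population has no stated causal path to summer temperature. A confounder must cause both variables, so deer population does not qualify.

no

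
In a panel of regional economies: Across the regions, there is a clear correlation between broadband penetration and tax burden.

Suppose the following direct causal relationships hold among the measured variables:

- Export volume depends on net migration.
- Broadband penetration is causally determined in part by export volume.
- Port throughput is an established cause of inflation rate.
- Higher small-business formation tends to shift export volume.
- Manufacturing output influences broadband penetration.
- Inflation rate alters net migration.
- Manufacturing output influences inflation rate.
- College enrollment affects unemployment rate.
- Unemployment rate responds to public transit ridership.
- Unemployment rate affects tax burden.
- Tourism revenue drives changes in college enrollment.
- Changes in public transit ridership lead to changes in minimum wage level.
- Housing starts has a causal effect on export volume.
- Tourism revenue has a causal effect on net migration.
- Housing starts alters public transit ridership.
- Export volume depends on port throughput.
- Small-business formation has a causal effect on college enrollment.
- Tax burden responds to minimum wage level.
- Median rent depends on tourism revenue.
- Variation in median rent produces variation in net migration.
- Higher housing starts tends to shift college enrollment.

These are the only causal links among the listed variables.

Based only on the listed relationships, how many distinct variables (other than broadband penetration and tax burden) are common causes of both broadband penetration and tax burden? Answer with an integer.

3

The common causes are: housing starts (to broadband penetration via housing starts → export volume → broadband penetration; to tax burden via housing starts → public transit ridership → unemployment rate → tax burden); small-business formation (to broadband penetration via small-business formation → export volume → broadband penetration; to tax burden via small-business formation → college enrollment → unemployment rate → tax burden); tourism revenue (to broadband penetration via tourism revenue → net migration → export volume → broadband penetration; to tax burden via tourism revenue → college enrollment → unemployment rate → tax burden).
Every other variable lacks a causal path to at least one of broadband penetration and tax burden.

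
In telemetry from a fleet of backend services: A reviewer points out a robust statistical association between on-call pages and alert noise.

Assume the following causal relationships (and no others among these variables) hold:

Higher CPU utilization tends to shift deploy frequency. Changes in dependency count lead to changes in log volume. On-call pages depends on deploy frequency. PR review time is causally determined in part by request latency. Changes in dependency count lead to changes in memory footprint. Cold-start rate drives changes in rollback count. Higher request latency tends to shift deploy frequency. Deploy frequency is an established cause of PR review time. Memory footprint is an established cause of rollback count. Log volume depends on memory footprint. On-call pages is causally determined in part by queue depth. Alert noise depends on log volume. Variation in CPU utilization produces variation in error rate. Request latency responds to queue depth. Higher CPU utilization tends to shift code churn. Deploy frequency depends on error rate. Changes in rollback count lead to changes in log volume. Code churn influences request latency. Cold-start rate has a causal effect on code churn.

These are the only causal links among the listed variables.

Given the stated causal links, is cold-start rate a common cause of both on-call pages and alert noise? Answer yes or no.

yes

Cold-start rate has a causal path to on-call pages (cold-start rate → code churn → request latency → deploy frequency → on-call pages) and to alert noise (cold-start rate → rollback count → log volume → alert noise), so it is a common cause of both — a confounder.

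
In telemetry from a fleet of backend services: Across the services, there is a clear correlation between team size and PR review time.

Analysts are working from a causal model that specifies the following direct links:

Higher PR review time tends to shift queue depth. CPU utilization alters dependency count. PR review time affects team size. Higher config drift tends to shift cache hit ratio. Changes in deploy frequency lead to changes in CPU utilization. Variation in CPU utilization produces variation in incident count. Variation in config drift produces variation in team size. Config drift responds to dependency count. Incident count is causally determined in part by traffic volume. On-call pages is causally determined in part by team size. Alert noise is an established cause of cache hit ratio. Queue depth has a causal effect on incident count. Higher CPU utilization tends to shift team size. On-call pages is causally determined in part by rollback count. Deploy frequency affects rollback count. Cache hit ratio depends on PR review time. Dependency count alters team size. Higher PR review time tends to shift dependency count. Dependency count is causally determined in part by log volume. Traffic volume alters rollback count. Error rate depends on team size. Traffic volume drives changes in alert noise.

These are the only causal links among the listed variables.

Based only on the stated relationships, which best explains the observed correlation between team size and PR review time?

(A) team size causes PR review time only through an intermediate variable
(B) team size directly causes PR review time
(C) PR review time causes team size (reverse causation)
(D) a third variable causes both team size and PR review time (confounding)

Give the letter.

The stated link runs PR review time → team size; team size has no causal path to PR review time. No variable causes both, so confounding is ruled out. The correlation reflects reverse causation.

C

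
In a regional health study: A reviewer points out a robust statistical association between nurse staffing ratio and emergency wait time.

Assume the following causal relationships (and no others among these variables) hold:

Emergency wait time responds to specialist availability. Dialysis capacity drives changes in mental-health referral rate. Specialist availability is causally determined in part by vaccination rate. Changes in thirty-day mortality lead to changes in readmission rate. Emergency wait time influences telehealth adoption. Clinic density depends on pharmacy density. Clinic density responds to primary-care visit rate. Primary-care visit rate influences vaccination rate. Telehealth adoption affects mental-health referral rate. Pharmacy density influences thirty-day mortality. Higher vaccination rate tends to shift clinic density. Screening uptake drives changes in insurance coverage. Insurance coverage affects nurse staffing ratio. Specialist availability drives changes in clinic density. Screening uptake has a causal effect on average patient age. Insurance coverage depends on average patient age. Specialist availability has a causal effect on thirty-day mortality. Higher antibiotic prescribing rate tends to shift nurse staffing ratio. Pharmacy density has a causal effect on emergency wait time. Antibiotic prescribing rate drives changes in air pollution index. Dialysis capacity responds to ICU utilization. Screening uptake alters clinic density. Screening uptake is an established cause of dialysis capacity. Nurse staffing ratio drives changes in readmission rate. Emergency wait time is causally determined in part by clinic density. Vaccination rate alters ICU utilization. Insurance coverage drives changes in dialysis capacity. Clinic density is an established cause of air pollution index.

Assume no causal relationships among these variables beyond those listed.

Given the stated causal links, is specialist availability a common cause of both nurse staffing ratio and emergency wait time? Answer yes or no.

Specialist availability has no stated causal path to nurse staffing ratio. A confounder must cause both variables, so specialist availability does not qualify.

no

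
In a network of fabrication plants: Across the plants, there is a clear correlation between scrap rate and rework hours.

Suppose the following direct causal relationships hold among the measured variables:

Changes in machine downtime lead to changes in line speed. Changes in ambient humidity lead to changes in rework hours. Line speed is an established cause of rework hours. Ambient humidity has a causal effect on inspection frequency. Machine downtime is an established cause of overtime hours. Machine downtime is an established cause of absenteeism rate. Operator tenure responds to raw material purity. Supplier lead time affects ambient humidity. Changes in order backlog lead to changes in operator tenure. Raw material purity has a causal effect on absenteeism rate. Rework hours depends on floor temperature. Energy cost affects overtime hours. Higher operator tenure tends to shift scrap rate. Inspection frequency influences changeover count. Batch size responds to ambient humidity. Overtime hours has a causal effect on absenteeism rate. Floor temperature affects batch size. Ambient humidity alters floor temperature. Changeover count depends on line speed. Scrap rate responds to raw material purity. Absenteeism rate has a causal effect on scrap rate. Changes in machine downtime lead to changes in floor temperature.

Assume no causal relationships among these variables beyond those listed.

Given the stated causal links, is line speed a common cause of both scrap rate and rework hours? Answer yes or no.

Line speed has no stated causal path to scrap rate. A confounder must cause both variables, so line speed does not qualify.

no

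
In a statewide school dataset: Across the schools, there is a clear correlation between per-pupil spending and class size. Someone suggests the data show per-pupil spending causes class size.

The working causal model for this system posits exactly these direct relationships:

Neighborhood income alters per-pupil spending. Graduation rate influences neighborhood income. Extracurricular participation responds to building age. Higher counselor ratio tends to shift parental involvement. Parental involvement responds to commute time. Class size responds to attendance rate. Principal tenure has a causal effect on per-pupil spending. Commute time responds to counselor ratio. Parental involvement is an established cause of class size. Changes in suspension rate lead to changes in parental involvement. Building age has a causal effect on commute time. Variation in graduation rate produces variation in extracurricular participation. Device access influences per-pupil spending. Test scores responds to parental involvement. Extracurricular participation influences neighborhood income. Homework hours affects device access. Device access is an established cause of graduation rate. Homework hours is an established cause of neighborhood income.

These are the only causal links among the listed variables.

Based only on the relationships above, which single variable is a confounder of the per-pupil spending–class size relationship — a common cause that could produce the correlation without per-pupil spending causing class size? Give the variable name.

building age

Building age has a causal path to per-pupil spending (building age → extracurricular participation → neighborhood income → per-pupil spending) and a separate causal path to class size (building age → commute time → parental involvement → class size), so it is a common cause of both.
No stated relationship gives per-pupil spending a causal route to class size, so the correlation is explained by the shared upstream cause rather than a direct effect.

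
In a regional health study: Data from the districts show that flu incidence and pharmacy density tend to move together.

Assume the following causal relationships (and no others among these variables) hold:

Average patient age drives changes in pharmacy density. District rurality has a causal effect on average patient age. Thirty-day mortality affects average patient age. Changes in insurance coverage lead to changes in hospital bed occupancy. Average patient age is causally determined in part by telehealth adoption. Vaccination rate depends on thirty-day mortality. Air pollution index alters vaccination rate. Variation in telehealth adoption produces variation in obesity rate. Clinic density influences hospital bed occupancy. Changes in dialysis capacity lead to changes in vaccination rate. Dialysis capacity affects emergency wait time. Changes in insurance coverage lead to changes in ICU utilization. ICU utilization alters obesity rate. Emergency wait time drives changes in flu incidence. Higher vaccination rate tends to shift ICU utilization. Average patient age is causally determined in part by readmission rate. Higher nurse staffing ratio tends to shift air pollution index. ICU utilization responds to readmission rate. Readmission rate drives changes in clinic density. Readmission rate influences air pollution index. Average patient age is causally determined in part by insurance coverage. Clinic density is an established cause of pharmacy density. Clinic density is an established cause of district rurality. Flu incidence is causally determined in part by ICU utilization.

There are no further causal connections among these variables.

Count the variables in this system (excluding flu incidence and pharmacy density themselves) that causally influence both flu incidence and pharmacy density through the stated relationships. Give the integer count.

3

The common causes are: insurance coverage (to flu incidence via insurance coverage → ICU utilization → flu incidence; to pharmacy density via insurance coverage → average patient age → pharmacy density); readmission rate (to flu incidence via readmission rate → ICU utilization → flu incidence; to pharmacy density via readmission rate → average patient age → pharmacy density); thirty-day mortality (to flu incidence via thirty-day mortality → vaccination rate → ICU utilization → flu incidence; to pharmacy density via thirty-day mortality → average patient age → pharmacy density).
Every other variable lacks a causal path to at least one of flu incidence and pharmacy density.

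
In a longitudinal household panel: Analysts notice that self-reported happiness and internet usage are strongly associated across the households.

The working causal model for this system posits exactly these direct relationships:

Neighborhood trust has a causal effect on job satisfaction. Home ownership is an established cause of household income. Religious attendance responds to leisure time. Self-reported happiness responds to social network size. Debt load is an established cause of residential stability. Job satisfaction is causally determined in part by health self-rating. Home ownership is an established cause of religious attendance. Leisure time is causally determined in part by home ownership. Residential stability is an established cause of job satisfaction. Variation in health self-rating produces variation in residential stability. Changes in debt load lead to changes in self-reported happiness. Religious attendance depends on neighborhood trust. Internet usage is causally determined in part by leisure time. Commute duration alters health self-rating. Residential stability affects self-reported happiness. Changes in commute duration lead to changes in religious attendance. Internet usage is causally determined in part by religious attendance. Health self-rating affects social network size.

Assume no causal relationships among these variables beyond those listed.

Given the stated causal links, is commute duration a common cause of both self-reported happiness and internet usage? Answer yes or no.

yes

Commute duration has a causal path to self-reported happiness (commute duration → health self-rating → residential stability → self-reported happiness) and to internet usage (commute duration → religious attendance → internet usage), so it is a common cause of both — a confounder.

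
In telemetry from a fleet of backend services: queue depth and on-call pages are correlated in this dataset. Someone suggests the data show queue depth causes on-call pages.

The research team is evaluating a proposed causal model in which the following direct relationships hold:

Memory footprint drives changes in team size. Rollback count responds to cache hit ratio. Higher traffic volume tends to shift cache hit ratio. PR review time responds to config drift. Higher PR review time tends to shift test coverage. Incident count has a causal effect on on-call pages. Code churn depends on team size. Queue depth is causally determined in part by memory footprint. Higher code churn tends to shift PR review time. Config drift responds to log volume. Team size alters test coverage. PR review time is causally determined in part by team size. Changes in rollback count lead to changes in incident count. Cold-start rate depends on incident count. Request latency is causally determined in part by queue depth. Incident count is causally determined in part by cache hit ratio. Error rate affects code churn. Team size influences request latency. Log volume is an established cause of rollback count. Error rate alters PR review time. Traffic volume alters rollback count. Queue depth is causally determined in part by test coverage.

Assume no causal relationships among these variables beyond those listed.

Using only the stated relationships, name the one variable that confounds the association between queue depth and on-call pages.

Log volume has a causal path to queue depth (log volume → config drift → PR review time → test coverage → queue depth) and a separate causal path to on-call pages (log volume → rollback count → incident count → on-call pages), so it is a common cause of both.
No stated relationship gives queue depth a causal route to on-call pages, so the correlation is explained by the shared upstream cause rather than a direct effect.

log volume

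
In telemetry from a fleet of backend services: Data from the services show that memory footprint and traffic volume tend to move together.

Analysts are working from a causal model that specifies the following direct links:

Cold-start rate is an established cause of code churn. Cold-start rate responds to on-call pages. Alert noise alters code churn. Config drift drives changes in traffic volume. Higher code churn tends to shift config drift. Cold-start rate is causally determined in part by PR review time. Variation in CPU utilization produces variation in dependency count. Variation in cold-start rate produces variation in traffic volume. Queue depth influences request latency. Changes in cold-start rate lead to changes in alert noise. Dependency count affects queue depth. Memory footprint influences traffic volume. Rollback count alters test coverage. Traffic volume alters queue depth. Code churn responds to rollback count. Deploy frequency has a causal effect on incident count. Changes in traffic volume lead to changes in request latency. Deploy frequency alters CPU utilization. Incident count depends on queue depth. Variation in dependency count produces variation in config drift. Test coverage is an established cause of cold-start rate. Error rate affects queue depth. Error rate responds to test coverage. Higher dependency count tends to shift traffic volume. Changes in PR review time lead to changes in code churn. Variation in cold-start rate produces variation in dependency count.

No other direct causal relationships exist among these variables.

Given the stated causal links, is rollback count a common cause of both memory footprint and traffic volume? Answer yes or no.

no

Rollback count has no stated causal path to memory footprint. A confounder must cause both variables, so rollback count does not qualify.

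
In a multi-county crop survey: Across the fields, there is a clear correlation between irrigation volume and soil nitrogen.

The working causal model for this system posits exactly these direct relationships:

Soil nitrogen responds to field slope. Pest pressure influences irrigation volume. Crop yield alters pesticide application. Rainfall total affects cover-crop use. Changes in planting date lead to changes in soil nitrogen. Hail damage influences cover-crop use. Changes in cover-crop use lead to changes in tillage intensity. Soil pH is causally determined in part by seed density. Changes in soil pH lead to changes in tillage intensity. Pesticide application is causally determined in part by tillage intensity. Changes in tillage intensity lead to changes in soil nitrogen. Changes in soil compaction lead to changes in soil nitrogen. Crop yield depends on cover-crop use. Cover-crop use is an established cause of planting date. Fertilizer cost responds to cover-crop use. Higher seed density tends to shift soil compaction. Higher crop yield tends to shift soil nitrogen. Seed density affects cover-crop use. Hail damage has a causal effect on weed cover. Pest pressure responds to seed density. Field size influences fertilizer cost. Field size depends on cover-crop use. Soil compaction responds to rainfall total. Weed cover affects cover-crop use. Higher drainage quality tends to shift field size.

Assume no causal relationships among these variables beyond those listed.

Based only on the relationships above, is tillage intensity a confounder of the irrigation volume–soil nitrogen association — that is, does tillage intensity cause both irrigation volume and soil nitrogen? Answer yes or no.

no

Tillage intensity has no stated causal path to irrigation volume. A confounder must cause both variables, so tillage intensity does not qualify.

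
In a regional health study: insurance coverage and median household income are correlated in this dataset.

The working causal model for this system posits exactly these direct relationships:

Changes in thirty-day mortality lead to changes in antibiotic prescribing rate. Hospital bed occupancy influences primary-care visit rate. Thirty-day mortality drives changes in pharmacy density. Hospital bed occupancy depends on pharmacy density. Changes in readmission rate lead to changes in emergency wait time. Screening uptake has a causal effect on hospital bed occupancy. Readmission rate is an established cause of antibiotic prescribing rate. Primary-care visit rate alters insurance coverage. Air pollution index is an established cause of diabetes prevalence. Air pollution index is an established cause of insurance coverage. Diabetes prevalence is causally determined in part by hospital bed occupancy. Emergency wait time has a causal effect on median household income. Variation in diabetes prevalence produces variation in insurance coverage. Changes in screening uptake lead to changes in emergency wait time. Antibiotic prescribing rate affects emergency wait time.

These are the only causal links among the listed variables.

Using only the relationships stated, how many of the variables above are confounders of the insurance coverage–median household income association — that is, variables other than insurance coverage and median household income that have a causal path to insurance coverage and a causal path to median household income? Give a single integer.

The common causes are: screening uptake (to insurance coverage via screening uptake → hospital bed occupancy → primary-care visit rate → insurance coverage; to median household income via screening uptake → emergency wait time → median household income); thirty-day mortality (to insurance coverage via thirty-day mortality → pharmacy density → hospital bed occupancy → primary-care visit rate → insurance coverage; to median household income via thirty-day mortality → antibiotic prescribing rate → emergency wait time → median household income).
Every other variable lacks a causal path to at least one of insurance coverage and median household income.

2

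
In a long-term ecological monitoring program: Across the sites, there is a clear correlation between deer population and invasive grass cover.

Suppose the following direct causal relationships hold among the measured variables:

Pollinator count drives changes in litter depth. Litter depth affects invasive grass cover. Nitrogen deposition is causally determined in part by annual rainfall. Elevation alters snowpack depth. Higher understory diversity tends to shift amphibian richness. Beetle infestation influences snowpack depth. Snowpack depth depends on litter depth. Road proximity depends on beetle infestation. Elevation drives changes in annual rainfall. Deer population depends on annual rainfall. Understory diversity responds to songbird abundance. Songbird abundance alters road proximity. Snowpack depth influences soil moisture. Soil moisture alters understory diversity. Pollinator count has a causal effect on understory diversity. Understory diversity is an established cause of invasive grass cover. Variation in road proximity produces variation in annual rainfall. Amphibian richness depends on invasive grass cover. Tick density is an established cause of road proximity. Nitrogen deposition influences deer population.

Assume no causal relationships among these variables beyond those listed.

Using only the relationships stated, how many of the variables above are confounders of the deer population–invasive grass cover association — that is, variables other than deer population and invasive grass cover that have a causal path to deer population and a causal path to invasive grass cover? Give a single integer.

The common causes are: beetle infestation (to deer population via beetle infestation → road proximity → annual rainfall → deer population; to invasive grass cover via beetle infestation → snowpack depth → soil moisture → understory diversity → invasive grass cover); elevation (to deer population via elevation → annual rainfall → deer population; to invasive grass cover via elevation → snowpack depth → soil moisture → understory diversity → invasive grass cover); songbird abundance (to deer population via songbird abundance → road proximity → annual rainfall → deer population; to invasive grass cover via songbird abundance → understory diversity → invasive grass cover).
Every other variable lacks a causal path to at least one of deer population and invasive grass cover.

3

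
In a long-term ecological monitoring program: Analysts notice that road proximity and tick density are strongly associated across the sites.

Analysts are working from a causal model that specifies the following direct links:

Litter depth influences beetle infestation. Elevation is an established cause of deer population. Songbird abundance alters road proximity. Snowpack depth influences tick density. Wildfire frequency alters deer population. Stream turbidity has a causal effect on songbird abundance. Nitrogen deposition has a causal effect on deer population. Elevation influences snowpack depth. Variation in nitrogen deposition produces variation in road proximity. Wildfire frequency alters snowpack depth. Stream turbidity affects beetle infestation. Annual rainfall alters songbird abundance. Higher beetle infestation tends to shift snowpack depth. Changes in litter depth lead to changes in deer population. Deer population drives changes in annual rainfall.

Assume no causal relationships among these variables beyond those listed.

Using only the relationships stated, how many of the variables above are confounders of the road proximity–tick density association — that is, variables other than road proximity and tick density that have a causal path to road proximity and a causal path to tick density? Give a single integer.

4

The common causes are: elevation (to road proximity via elevation → deer population → annual rainfall → songbird abundance → road proximity; to tick density via elevation → snowpack depth → tick density); litter depth (to road proximity via litter depth → deer population → annual rainfall → songbird abundance → road proximity; to tick density via litter depth → beetle infestation → snowpack depth → tick density); stream turbidity (to road proximity via stream turbidity → songbird abundance → road proximity; to tick density via stream turbidity → beetle infestation → snowpack depth → tick density); wildfire frequency (to road proximity via wildfire frequency → deer population → annual rainfall → songbird abundance → road proximity; to tick density via wildfire frequency → snowpack depth → tick density).
Every other variable lacks a causal path to at least one of road proximity and tick density.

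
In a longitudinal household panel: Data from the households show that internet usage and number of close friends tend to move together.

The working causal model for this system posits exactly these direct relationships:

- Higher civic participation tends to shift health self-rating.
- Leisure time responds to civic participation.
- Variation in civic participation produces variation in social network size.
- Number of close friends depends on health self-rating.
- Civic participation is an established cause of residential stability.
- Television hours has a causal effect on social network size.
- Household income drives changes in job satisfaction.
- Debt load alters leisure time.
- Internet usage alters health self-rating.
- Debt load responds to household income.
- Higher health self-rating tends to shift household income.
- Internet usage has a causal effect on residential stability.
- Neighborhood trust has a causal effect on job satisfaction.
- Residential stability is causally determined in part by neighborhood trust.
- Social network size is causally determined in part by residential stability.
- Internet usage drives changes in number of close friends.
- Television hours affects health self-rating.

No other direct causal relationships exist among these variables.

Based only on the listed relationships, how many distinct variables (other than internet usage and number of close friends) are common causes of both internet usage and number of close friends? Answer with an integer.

0

No listed variable has a causal path to both internet usage and number of close friends, so there are no common causes.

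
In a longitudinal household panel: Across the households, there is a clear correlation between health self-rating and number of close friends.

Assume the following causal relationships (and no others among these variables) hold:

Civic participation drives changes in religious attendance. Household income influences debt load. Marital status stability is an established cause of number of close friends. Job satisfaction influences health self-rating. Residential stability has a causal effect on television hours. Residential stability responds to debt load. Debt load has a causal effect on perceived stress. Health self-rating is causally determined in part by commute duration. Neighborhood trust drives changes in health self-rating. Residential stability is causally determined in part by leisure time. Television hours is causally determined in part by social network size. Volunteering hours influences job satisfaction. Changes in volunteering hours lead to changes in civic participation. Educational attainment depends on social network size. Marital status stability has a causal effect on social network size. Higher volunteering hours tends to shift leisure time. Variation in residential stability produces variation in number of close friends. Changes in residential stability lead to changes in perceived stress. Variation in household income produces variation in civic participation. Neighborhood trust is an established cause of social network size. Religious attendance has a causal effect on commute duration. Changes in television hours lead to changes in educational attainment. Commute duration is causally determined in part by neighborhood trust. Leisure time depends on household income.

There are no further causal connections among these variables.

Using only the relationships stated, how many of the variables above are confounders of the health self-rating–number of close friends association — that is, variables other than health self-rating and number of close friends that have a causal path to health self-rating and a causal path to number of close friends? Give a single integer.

The common causes are: household income (to health self-rating via household income → civic participation → religious attendance → commute duration → health self-rating; to number of close friends via household income → debt load → residential stability → number of close friends); volunteering hours (to health self-rating via volunteering hours → job satisfaction → health self-rating; to number of close friends via volunteering hours → leisure time → residential stability → number of close friends).
Every other variable lacks a causal path to at least one of health self-rating and number of close friends.

2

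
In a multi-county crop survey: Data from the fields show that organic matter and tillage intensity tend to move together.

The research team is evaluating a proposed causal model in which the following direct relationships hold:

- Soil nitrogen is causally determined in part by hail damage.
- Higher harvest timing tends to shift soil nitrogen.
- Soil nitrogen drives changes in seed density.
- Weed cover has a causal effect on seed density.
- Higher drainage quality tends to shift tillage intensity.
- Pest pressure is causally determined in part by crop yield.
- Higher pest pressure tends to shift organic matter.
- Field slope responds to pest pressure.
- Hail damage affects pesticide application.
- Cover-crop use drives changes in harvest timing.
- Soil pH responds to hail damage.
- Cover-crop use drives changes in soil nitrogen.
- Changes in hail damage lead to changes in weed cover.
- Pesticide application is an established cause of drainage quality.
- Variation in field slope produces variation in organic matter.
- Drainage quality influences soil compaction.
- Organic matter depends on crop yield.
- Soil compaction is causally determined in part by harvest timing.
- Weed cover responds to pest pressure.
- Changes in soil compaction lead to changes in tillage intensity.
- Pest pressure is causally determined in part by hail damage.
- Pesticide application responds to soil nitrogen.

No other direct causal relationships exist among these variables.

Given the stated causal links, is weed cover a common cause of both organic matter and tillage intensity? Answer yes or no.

no

Weed cover has no stated causal path to either organic matter or tillage intensity. A confounder must cause both variables, so weed cover does not qualify.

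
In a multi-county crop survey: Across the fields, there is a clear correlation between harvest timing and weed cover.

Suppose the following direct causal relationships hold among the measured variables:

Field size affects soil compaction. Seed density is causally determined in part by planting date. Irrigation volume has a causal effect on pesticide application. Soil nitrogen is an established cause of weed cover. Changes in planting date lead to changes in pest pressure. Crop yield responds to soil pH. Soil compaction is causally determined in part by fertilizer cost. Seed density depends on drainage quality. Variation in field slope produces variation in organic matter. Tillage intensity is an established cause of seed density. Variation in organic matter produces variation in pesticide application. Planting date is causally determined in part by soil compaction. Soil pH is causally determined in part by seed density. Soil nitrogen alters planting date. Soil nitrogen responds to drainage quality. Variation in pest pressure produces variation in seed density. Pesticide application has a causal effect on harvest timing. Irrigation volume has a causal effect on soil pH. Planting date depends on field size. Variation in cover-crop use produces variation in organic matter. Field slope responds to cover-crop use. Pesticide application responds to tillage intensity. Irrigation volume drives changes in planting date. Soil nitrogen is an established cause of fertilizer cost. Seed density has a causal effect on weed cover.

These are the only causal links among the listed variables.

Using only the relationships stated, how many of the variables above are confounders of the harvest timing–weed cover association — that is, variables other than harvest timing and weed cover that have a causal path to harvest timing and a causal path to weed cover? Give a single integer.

The common causes are: irrigation volume (to harvest timing via irrigation volume → pesticide application → harvest timing; to weed cover via irrigation volume → planting date → seed density → weed cover); tillage intensity (to harvest timing via tillage intensity → pesticide application → harvest timing; to weed cover via tillage intensity → seed density → weed cover).
Every other variable lacks a causal path to at least one of harvest timing and weed cover.

2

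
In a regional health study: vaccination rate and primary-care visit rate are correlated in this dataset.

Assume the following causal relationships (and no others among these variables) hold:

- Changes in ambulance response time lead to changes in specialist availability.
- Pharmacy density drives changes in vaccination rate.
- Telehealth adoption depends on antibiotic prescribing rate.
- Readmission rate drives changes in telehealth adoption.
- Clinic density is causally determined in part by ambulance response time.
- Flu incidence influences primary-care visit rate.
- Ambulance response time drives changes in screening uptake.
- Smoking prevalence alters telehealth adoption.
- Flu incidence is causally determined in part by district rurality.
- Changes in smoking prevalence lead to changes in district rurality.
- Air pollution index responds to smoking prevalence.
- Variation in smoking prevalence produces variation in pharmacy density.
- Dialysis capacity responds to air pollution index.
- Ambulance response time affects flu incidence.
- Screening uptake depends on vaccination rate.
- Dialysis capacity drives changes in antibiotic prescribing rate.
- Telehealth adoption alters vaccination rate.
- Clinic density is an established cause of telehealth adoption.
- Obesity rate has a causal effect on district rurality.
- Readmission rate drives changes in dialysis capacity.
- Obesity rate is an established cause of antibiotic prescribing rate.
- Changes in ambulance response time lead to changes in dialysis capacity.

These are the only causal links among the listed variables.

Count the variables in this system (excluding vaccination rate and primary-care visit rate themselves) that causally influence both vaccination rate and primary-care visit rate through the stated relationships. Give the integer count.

3

The common causes are: ambulance response time (to vaccination rate via ambulance response time → clinic density → telehealth adoption → vaccination rate; to primary-care visit rate via ambulance response time → flu incidence → primary-care visit rate); obesity rate (to vaccination rate via obesity rate → antibiotic prescribing rate → telehealth adoption → vaccination rate; to primary-care visit rate via obesity rate → district rurality → flu incidence → primary-care visit rate); smoking prevalence (to vaccination rate via smoking prevalence → pharmacy density → vaccination rate; to primary-care visit rate via smoking prevalence → district rurality → flu incidence → primary-care visit rate).
Every other variable lacks a causal path to at least one of vaccination rate and primary-care visit rate.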